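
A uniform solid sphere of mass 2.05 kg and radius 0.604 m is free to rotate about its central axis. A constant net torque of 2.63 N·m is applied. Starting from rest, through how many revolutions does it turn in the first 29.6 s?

I = (2/5)MR² = (2/5)(2.05)(0.604)² = 0.2991 kg·m².
α = τ/I = 2.63/0.2991 = 8.792 rad/s².
θ = ½αt² = ½(8.792)(29.6)² = 3851 rad.
Revolutions = θ/(2π) = 613.0.

≈ 613 revolutions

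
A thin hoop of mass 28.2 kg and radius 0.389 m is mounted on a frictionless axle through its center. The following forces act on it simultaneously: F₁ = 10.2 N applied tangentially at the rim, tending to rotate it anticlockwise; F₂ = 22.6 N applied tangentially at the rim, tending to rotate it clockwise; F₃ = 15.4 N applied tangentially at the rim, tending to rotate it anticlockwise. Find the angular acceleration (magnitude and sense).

I = MR² = (28.2)(0.389)² = 4.267 kg·m².
Taking anticlockwise as positive: τ₁ = +(10.2)(0.389) = +3.968 N·m; τ₂ = −(22.6)(0.389) = −8.791 N·m; τ₃ = +(15.4)(0.389) = +5.991 N·m.
Net torque τ = 1.167 N·m.
α = τ/I = 1.167/4.267 = 0.2735 rad/s².

α ≈ 0.273 rad/s², anticlockwise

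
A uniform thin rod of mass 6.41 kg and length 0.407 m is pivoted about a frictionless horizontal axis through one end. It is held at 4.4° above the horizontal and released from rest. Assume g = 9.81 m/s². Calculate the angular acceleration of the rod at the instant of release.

α ≈ 36.0 rad/s²

About the pivot, I = (1/3)ML² = (1/3)(6.41)(0.407)² = 0.3539 kg·m².
The weight acts at the center, a distance L/2 = 0.2035 m from the pivot; τ = Mg(L/2) cos 4.4° = 12.76 N·m.
α = τ/I = 12.76/0.3539 = 36.05 rad/s².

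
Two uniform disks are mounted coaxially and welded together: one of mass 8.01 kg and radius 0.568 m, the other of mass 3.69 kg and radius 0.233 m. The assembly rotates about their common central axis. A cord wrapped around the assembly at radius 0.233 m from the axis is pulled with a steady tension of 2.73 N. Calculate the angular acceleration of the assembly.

α ≈ 0.457 rad/s²

I = ½M₁R₁² + ½M₂R₂² = ½(8.01)(0.568)² + ½(3.69)(0.233)² = 1.392 kg·m².
τ = F r = (2.73)(0.233) = 0.6361 N·m.
α = τ/I = 0.6361/1.392 = 0.4569 rad/s².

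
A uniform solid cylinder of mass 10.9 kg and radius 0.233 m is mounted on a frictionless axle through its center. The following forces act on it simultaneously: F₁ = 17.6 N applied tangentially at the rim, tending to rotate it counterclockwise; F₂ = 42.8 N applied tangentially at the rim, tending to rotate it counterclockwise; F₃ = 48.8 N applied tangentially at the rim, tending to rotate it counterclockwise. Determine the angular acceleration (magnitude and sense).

α ≈ 86.0 rad/s², counterclockwise

I = ½MR² = (1/2)(10.9)(0.233)² = 0.2959 kg·m².
Taking counterclockwise as positive: τ₁ = +(17.6)(0.233) = +4.101 N·m; τ₂ = +(42.8)(0.233) = +9.972 N·m; τ₃ = +(48.8)(0.233) = +11.37 N·m.
Net torque τ = 25.44 N·m.
α = τ/I = 25.44/0.2959 = 85.99 rad/s².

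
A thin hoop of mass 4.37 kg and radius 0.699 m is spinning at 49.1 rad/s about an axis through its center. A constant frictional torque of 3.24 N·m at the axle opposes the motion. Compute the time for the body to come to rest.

t ≈ 32.4 s

I = MR² = (4.37)(0.699)² = 2.135 kg·m².
The net torque has magnitude 3.24 N·m, opposing ω.
|α| = τ/I = 3.240/2.135 = 1.517 rad/s² (deceleration).
0 = ω₀ − |α|t ⇒ t = ω₀/|α| = 49.1/1.517 = 32.36 s.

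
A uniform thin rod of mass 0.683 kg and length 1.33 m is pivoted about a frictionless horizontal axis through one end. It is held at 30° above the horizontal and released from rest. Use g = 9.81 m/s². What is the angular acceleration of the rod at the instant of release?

About the pivot, I = (1/3)ML² = (1/3)(0.683)(1.33)² = 0.4027 kg·m².
The weight acts at the center, a distance L/2 = 0.6650 m from the pivot; τ = Mg(L/2) cos 30° = 3.859 N·m.
α = τ/I = 3.859/0.4027 = 9.582 rad/s².

α ≈ 9.58 rad/s²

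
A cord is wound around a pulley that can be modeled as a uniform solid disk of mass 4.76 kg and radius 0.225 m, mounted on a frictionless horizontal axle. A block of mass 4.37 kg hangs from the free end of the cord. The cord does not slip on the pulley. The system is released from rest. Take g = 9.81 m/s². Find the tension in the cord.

T ≈ 15.1 N

I = ½MR² = (1/2)(4.76)(0.225)² = 0.1205 kg·m².
Block: mg − T = ma. Pulley: TR = Iα. No-slip: a = αR, so T = (I/R²)a = 2.380·a.
Then mg = (m + 2.380)a, so a = (4.37)(9.81)/(4.37 + 2.380) = 6.351 m/s².
T = 2.380·a = 15.12 N.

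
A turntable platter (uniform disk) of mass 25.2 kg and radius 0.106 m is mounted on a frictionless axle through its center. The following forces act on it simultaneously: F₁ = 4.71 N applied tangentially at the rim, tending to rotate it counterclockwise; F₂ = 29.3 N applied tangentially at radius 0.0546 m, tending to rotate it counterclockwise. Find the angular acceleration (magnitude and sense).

α ≈ 14.8 rad/s², counterclockwise

I = ½MR² = (1/2)(25.2)(0.106)² = 0.1416 kg·m².
Taking counterclockwise as positive: τ₁ = +(4.71)(0.106) = +0.4993 N·m; τ₂ = +(29.3)(0.0546) = +1.600 N·m.
Net torque τ = 2.099 N·m.
α = τ/I = 2.099/0.1416 = 14.83 rad/s².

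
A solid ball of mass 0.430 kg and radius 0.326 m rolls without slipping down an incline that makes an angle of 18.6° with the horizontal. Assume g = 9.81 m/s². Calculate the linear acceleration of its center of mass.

Translation along the incline: Mg sinθ − f = Ma.
Rotation about the center: fR = Iα with I = (2/5)MR². No-slip gives a = αR, so f = (I/R²)a = (2/5)M a.
Substituting: Mg sinθ = (1 + 0.4000)Ma, so a = g sinθ/(1 + 0.4000) = (9.81) sin 18.6° / 1.400 = 2.235 m/s².

a ≈ 2.23 m/s²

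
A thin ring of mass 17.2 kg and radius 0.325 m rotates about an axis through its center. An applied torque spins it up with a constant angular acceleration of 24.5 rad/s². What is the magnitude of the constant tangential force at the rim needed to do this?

F ≈ 137 N

I = MR² = (17.2)(0.325)² = 1.817 kg·m².
The required torque is τ = Iα = (1.817)(24.50) = 44.51 N·m.
A tangential force at the rim gives τ = FR, so F = τ/R = 44.51/0.325 = 137.0 N.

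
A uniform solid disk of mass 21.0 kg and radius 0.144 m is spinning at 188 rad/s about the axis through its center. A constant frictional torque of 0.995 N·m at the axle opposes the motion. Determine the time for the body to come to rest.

t ≈ 41.1 s

I = ½MR² = (1/2)(21.0)(0.144)² = 0.2177 kg·m².
The net torque has magnitude 0.995 N·m, opposing ω.
|α| = τ/I = 0.9950/0.2177 = 4.570 rad/s² (deceleration).
0 = ω₀ − |α|t ⇒ t = ω₀/|α| = 188/4.570 = 41.14 s.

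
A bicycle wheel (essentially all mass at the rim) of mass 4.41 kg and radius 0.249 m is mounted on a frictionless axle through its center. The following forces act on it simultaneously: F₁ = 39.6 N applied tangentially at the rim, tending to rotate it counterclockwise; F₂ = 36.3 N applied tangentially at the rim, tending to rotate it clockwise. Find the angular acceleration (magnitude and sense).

α ≈ 3.01 rad/s², counterclockwise

I = MR² = (4.41)(0.249)² = 0.2734 kg·m².
Taking counterclockwise as positive: τ₁ = +(39.6)(0.249) = +9.860 N·m; τ₂ = −(36.3)(0.249) = −9.039 N·m.
Net torque τ = 0.8217 N·m.
α = τ/I = 0.8217/0.2734 = 3.005 rad/s².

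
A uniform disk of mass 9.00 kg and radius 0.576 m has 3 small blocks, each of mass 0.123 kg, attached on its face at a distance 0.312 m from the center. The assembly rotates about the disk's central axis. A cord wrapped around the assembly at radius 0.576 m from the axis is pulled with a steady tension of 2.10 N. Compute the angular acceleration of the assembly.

I_disk = ½MR² = ½(9.00)(0.576)² = 1.493 kg·m².
I_blocks = 3·m·r² = 3(0.123)(0.312)² = 0.03592 kg·m².
Total I = 1.529 kg·m².
τ = F r = (2.10)(0.576) = 1.210 N·m.
α = τ/I = 1.210/1.529 = 0.7912 rad/s².

α ≈ 0.791 rad/s²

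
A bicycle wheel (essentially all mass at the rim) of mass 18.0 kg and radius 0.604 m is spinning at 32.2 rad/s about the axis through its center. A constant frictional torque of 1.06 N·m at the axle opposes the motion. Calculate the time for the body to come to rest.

t ≈ 199 s

I = MR² = (18.0)(0.604)² = 6.567 kg·m².
The net torque has magnitude 1.06 N·m, opposing ω.
|α| = τ/I = 1.060/6.567 = 0.1614 rad/s² (deceleration).
0 = ω₀ − |α|t ⇒ t = ω₀/|α| = 32.2/0.1614 = 199.5 s.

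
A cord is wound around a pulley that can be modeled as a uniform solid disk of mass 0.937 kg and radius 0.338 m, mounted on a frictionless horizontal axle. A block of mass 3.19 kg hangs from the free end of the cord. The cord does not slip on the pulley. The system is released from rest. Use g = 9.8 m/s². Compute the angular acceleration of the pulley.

α ≈ 25.3 rad/s²

I = ½MR² = (1/2)(0.937)(0.338)² = 0.05352 kg·m².
Block: mg − T = ma. Pulley: TR = Iα. No-slip: a = αR, so T = (I/R²)a = 0.4685·a.
Then mg = (m + 0.4685)a, so a = (3.19)(9.8)/(3.19 + 0.4685) = 8.545 m/s².
α = a/R = 8.545/0.338 = 25.28 rad/s².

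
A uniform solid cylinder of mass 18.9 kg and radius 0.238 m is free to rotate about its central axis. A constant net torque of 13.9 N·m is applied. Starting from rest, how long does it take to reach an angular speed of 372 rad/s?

I = ½MR² = (1/2)(18.9)(0.238)² = 0.5353 kg·m².
α = τ/I = 13.9/0.5353 = 25.97 rad/s².
ω = αt ⇒ t = ω/α = 372/25.97 = 14.33 s.

t ≈ 14.3 s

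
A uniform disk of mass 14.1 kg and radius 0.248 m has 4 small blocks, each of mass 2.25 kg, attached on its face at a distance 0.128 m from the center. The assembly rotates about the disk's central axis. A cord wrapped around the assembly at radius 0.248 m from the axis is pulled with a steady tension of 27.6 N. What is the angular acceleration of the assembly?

I_disk = ½MR² = ½(14.1)(0.248)² = 0.4336 kg·m².
I_blocks = 4·m·r² = 4(2.25)(0.128)² = 0.1475 kg·m².
Total I = 0.5811 kg·m².
τ = F r = (27.6)(0.248) = 6.845 N·m.
α = τ/I = 6.845/0.5811 = 11.78 rad/s².

α ≈ 11.8 rad/s²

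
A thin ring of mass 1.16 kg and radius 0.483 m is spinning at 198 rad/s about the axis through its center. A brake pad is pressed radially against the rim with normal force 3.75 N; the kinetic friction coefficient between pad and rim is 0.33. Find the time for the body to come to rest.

I = MR² = (1.16)(0.483)² = 0.2706 kg·m².
Friction force f = μN = (0.33)(3.75) = 1.238 N at the rim; torque magnitude τ = fR = 0.5977 N·m, opposing ω.
|α| = τ/I = 0.5977/0.2706 = 2.209 rad/s² (deceleration).
0 = ω₀ − |α|t ⇒ t = ω₀/|α| = 198/2.209 = 89.64 s.

t ≈ 89.6 s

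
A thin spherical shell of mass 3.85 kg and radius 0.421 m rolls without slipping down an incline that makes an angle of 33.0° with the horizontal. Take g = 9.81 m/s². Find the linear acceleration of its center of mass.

Translation along the incline: Mg sinθ − f = Ma.
Rotation about the center: fR = Iα with I = (2/3)MR². No-slip gives a = αR, so f = (I/R²)a = (2/3)M a.
Substituting: Mg sinθ = (1 + 0.6667)Ma, so a = g sinθ/(1 + 0.6667) = (9.81) sin 33.0° / 1.667 = 3.206 m/s².

a ≈ 3.21 m/s²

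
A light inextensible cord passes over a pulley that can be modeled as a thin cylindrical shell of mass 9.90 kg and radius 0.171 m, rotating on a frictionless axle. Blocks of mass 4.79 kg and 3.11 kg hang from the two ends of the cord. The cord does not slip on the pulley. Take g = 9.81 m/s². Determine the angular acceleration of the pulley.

I = MR² = (9.90)(0.171)² = 0.2895 kg·m².
Heavier block: m₁g − T₁ = m₁a. Lighter block: T₂ − m₂g = m₂a.
Pulley: (T₁ − T₂)R = Iα = I(a/R), so T₁ − T₂ = (I/R²)a = 1·M_p a = 9.900·a.
Adding the three: (m₁ − m₂)g = (m₁ + m₂ + 9.900)a, so a = (4.79 − 3.11)(9.81)/(4.79 + 3.11 + 9.900) = 0.9259 m/s².
α = a/R = 0.9259/0.171 = 5.415 rad/s².

α ≈ 5.41 rad/s²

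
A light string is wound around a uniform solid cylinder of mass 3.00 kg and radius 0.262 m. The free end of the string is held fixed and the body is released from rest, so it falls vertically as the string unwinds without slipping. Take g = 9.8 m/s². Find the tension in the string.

Translation: Mg − T = Ma. Rotation about the center: TR = Iα with I = ½MR².
With a = αR: T = (I/R²)a = (1/2)M a, so Mg = (1 + 0.5000)Ma.
a = g/(1 + 0.5000) = 9.8/1.500 = 6.533 m/s².
T = 0.5000·M·a = (0.5000)(3.00)(6.533) = 9.800 N.

T ≈ 9.80 N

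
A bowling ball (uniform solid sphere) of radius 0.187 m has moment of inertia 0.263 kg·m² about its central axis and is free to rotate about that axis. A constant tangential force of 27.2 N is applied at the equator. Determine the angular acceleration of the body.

τ = F R = (27.2)(0.187) = 5.086 N·m.
From τ = Iα: α = 5.086/0.2630 = 19.34 rad/s².

α ≈ 19.3 rad/s²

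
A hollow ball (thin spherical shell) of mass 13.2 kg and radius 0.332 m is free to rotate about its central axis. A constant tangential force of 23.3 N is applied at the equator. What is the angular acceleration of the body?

α ≈ 7.98 rad/s²

I = (2/3)MR² = (2/3)(13.2)(0.332)² = 0.9700 kg·m².
τ = F R = (23.3)(0.332) = 7.736 N·m.
From τ = Iα: α = 7.736/0.9700 = 7.975 rad/s².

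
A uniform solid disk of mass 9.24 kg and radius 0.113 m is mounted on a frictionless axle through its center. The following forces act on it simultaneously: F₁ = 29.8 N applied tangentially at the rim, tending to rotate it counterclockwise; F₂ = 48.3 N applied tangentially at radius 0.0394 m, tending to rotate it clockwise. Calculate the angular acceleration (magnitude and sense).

α ≈ 24.8 rad/s², counterclockwise

I = ½MR² = (1/2)(9.24)(0.113)² = 0.05899 kg·m².
Taking counterclockwise as positive: τ₁ = +(29.8)(0.113) = +3.367 N·m; τ₂ = −(48.3)(0.0394) = −1.903 N·m.
Net torque τ = 1.464 N·m.
α = τ/I = 1.464/0.05899 = 24.82 rad/s².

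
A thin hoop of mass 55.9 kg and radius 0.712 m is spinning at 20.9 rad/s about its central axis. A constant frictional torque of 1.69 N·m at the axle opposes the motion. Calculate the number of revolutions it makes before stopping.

≈ 583 revolutions

I = MR² = (55.9)(0.712)² = 28.34 kg·m².
The net torque has magnitude 1.69 N·m, opposing ω.
|α| = τ/I = 1.690/28.34 = 0.05964 rad/s² (deceleration).
ω² = ω₀² − 2|α|θ with ω = 0 ⇒ θ = ω₀²/(2|α|) = 3662 rad = 582.9 rev.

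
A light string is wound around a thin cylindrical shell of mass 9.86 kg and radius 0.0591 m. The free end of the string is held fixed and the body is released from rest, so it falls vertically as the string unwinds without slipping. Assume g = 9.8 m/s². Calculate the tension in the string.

T ≈ 48.3 N

Translation: Mg − T = Ma. Rotation about the center: TR = Iα with I = MR².
With a = αR: T = (I/R²)a = M a, so Mg = (1 + 1.000)Ma.
a = g/(1 + 1.000) = 9.8/2.000 = 4.900 m/s².
T = 1.000·M·a = (1.000)(9.86)(4.900) = 48.31 N.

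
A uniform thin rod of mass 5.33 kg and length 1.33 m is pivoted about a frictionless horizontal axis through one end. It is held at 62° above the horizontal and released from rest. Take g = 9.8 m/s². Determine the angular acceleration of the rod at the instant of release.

About the pivot, I = (1/3)ML² = (1/3)(5.33)(1.33)² = 3.143 kg·m².
The weight acts at the center, a distance L/2 = 0.6650 m from the pivot; τ = Mg(L/2) cos 62° = 16.31 N·m.
α = τ/I = 16.31/3.143 = 5.189 rad/s².
(Equivalently α = (3g/(2L)) cos 62° = 5.189 rad/s².)

α ≈ 5.19 rad/s²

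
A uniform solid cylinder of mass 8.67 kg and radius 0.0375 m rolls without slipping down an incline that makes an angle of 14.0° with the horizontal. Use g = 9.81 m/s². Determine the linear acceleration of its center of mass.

Translation along the incline: Mg sinθ − f = Ma.
Rotation about the center: fR = Iα with I = ½MR². No-slip gives a = αR, so f = (I/R²)a = (1/2)M a.
Substituting: Mg sinθ = (1 + 0.5000)Ma, so a = g sinθ/(1 + 0.5000) = (9.81) sin 14.0° / 1.500 = 1.582 m/s².

a ≈ 1.58 m/s²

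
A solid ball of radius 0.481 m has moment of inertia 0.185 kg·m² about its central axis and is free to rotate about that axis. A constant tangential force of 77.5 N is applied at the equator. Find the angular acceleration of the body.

α ≈ 201 rad/s²

τ = F R = (77.5)(0.481) = 37.28 N·m.
From τ = Iα: α = 37.28/0.1850 = 201.5 rad/s².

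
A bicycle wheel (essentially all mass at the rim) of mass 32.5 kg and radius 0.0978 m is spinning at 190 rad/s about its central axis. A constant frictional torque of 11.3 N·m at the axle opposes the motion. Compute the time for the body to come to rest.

t ≈ 5.23 s

I = MR² = (32.5)(0.0978)² = 0.3109 kg·m².
The net torque has magnitude 11.3 N·m, opposing ω.
|α| = τ/I = 11.30/0.3109 = 36.35 rad/s² (deceleration).
0 = ω₀ − |α|t ⇒ t = ω₀/|α| = 190/36.35 = 5.227 s.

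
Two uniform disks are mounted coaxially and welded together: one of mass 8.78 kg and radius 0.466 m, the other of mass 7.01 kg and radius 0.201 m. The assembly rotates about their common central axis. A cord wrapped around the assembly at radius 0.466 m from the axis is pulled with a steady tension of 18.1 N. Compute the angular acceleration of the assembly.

α ≈ 7.70 rad/s²

I = ½M₁R₁² + ½M₂R₂² = ½(8.78)(0.466)² + ½(7.01)(0.201)² = 1.095 kg·m².
τ = F r = (18.1)(0.466) = 8.435 N·m.
α = τ/I = 8.435/1.095 = 7.703 rad/s².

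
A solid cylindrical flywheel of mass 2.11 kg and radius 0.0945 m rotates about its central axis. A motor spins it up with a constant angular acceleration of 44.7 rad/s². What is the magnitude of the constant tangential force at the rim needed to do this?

I = ½MR² = (1/2)(2.11)(0.0945)² = 0.009421 kg·m².
The required torque is τ = Iα = (0.009421)(44.70) = 0.4211 N·m.
A tangential force at the rim gives τ = FR, so F = τ/R = 0.4211/0.0945 = 4.456 N.

F ≈ 4.46 N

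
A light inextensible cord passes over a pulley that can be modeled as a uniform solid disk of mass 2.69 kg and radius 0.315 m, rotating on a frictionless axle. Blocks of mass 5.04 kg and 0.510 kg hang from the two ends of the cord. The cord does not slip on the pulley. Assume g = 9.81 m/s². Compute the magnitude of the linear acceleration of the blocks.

a ≈ 6.45 m/s²

I = ½MR² = (1/2)(2.69)(0.315)² = 0.1335 kg·m².
Heavier block: m₁g − T₁ = m₁a. Lighter block: T₂ − m₂g = m₂a.
Pulley: (T₁ − T₂)R = Iα = I(a/R), so T₁ − T₂ = (I/R²)a = (1/2)M_p a = 1.345·a.
Adding the three: (m₁ − m₂)g = (m₁ + m₂ + 1.345)a, so a = (5.04 − 0.510)(9.81)/(5.04 + 0.510 + 1.345) = 6.445 m/s².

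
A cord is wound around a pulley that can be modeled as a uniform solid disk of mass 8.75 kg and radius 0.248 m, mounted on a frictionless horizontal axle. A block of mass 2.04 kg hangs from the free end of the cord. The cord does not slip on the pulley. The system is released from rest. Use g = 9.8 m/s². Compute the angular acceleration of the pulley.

I = ½MR² = (1/2)(8.75)(0.248)² = 0.2691 kg·m².
Block: mg − T = ma. Pulley: TR = Iα. No-slip: a = αR, so T = (I/R²)a = 4.375·a.
Then mg = (m + 4.375)a, so a = (2.04)(9.8)/(2.04 + 4.375) = 3.116 m/s².
α = a/R = 3.116/0.248 = 12.57 rad/s².

α ≈ 12.6 rad/s²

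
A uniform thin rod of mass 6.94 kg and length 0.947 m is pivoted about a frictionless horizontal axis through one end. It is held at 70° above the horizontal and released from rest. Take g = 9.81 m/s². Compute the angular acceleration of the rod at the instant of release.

α ≈ 5.31 rad/s²

About the pivot, I = (1/3)ML² = (1/3)(6.94)(0.947)² = 2.075 kg·m².
The weight acts at the center, a distance L/2 = 0.4735 m from the pivot; τ = Mg(L/2) cos 70° = 11.03 N·m.
α = τ/I = 11.03/2.075 = 5.314 rad/s².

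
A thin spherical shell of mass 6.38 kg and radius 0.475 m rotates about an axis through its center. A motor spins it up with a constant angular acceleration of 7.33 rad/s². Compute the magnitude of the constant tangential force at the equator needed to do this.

I = (2/3)MR² = (2/3)(6.38)(0.475)² = 0.9597 kg·m².
The required torque is τ = Iα = (0.9597)(7.330) = 7.034 N·m.
A tangential force at the equator gives τ = FR, so F = τ/R = 7.034/0.475 = 14.81 N.

F ≈ 14.8 N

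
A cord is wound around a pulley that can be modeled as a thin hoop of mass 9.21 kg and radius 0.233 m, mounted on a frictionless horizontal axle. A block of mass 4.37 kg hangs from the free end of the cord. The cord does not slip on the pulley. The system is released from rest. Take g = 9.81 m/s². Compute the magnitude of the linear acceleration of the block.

a ≈ 3.16 m/s²

I = MR² = (9.21)(0.233)² = 0.5000 kg·m².
Block: mg − T = ma. Pulley: TR = Iα. No-slip: a = αR, so T = (I/R²)a = 9.210·a.
Then mg = (m + 9.210)a, so a = (4.37)(9.81)/(4.37 + 9.210) = 3.157 m/s².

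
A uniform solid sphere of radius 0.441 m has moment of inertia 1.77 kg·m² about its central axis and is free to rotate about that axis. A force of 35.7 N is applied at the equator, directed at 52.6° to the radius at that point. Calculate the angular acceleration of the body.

Only the tangential component produces torque: τ = F R sinθ = (35.7)(0.441) sin 52.6° = 12.51 N·m.
From τ = Iα: α = 12.51/1.770 = 7.066 rad/s².

α ≈ 7.07 rad/s²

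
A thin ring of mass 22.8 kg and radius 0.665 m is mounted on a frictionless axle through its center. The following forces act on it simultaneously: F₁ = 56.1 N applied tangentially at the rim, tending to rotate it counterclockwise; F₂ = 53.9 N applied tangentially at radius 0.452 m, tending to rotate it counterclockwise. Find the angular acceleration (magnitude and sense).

I = MR² = (22.8)(0.665)² = 10.08 kg·m².
Taking counterclockwise as positive: τ₁ = +(56.1)(0.665) = +37.31 N·m; τ₂ = +(53.9)(0.452) = +24.36 N·m.
Net torque τ = 61.67 N·m.
α = τ/I = 61.67/10.08 = 6.116 rad/s².

α ≈ 6.12 rad/s², counterclockwise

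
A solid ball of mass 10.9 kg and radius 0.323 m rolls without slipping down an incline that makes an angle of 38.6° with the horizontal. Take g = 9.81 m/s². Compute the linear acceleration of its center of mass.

Translation along the incline: Mg sinθ − f = Ma.
Rotation about the center: fR = Iα with I = (2/5)MR². No-slip gives a = αR, so f = (I/R²)a = (2/5)M a.
Substituting: Mg sinθ = (1 + 0.4000)Ma, so a = g sinθ/(1 + 0.4000) = (9.81) sin 38.6° / 1.400 = 4.372 m/s².

a ≈ 4.37 m/s²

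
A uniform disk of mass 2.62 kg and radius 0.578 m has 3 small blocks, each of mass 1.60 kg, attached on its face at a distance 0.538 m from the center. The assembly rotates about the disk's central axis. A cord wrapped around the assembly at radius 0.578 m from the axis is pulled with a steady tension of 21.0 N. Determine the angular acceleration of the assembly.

α ≈ 6.64 rad/s²

I_disk = ½MR² = ½(2.62)(0.578)² = 0.4377 kg·m².
I_blocks = 3·m·r² = 3(1.60)(0.538)² = 1.389 kg·m².
Total I = 1.827 kg·m².
τ = F r = (21.0)(0.578) = 12.14 N·m.
α = τ/I = 12.14/1.827 = 6.644 rad/s².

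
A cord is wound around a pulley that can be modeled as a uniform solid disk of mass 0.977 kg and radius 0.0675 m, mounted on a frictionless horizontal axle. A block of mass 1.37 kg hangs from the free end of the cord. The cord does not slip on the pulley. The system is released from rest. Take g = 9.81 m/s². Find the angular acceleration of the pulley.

α ≈ 107 rad/s²

I = ½MR² = (1/2)(0.977)(0.0675)² = 0.002226 kg·m².
Block: mg − T = ma. Pulley: TR = Iα. No-slip: a = αR, so T = (I/R²)a = 0.4885·a.
Then mg = (m + 0.4885)a, so a = (1.37)(9.81)/(1.37 + 0.4885) = 7.231 m/s².
α = a/R = 7.231/0.0675 = 107.1 rad/s².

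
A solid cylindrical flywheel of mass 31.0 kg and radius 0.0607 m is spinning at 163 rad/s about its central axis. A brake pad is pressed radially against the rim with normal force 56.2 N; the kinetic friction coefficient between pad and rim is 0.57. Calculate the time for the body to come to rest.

I = ½MR² = (1/2)(31.0)(0.0607)² = 0.05711 kg·m².
Friction force f = μN = (0.57)(56.2) = 32.03 N at the rim; torque magnitude τ = fR = 1.944 N·m, opposing ω.
|α| = τ/I = 1.944/0.05711 = 34.05 rad/s² (deceleration).
0 = ω₀ − |α|t ⇒ t = ω₀/|α| = 163/34.05 = 4.787 s.

t ≈ 4.79 s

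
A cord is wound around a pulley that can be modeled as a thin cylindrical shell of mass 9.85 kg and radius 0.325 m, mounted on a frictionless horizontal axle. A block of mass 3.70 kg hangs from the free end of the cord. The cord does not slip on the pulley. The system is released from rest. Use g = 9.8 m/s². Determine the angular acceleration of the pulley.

α ≈ 8.23 rad/s²

I = MR² = (9.85)(0.325)² = 1.040 kg·m².
Block: mg − T = ma. Pulley: TR = Iα. No-slip: a = αR, so T = (I/R²)a = 9.850·a.
Then mg = (m + 9.850)a, so a = (3.70)(9.8)/(3.70 + 9.850) = 2.676 m/s².
α = a/R = 2.676/0.325 = 8.234 rad/s².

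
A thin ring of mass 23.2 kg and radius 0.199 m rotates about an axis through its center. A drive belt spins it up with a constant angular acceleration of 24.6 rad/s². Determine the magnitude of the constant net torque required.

I = MR² = (23.2)(0.199)² = 0.9187 kg·m².
τ = Iα = (0.9187)(24.60) = 22.60 N·m.

τ ≈ 22.6 N·m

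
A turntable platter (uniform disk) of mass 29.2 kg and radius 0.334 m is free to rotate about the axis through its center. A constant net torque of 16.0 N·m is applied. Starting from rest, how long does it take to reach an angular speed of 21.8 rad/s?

t ≈ 2.22 s

I = ½MR² = (1/2)(29.2)(0.334)² = 1.629 kg·m².
α = τ/I = 16.0/1.629 = 9.824 rad/s².
ω = αt ⇒ t = ω/α = 21.8/9.824 = 2.219 s.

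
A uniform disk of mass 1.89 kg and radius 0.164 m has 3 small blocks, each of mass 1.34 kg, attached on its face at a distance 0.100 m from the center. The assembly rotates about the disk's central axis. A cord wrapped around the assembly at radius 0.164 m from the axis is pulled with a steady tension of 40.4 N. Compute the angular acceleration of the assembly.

I_disk = ½MR² = ½(1.89)(0.164)² = 0.02542 kg·m².
I_blocks = 3·m·r² = 3(1.34)(0.100)² = 0.04020 kg·m².
Total I = 0.06562 kg·m².
τ = F r = (40.4)(0.164) = 6.626 N·m.
α = τ/I = 6.626/0.06562 = 101.0 rad/s².

α ≈ 101 rad/s²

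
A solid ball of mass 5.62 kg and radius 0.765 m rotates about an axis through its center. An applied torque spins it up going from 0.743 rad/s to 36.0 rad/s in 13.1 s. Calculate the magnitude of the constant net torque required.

I = (2/5)MR² = (2/5)(5.62)(0.765)² = 1.316 kg·m².
α = Δω/Δt = (36.0 − 0.743)/13.1 = 2.691 rad/s².
τ = Iα = (1.316)(2.691) = 3.541 N·m.

τ ≈ 3.54 N·m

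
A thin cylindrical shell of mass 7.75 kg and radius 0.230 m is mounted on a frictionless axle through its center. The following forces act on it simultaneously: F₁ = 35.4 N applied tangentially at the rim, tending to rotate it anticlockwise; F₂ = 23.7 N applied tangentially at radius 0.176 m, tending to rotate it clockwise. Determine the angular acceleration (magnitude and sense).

I = MR² = (7.75)(0.230)² = 0.4100 kg·m².
Taking anticlockwise as positive: τ₁ = +(35.4)(0.230) = +8.142 N·m; τ₂ = −(23.7)(0.176) = −4.171 N·m.
Net torque τ = 3.971 N·m.
α = τ/I = 3.971/0.4100 = 9.685 rad/s².

α ≈ 9.69 rad/s², anticlockwise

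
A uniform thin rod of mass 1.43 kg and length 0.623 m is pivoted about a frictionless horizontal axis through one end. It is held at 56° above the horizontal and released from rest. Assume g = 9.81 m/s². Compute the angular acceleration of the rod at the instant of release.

α ≈ 13.2 rad/s²

About the pivot, I = (1/3)ML² = (1/3)(1.43)(0.623)² = 0.1850 kg·m².
The weight acts at the center, a distance L/2 = 0.3115 m from the pivot; τ = Mg(L/2) cos 56° = 2.444 N·m.
α = τ/I = 2.444/0.1850 = 13.21 rad/s².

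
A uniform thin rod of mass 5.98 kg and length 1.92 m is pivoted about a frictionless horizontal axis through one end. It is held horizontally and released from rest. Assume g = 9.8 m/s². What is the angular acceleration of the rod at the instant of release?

About the pivot, I = (1/3)ML² = (1/3)(5.98)(1.92)² = 7.348 kg·m².
The weight acts at the center, a distance L/2 = 0.9600 m from the pivot; τ = Mg(L/2) = 56.26 N·m.
α = τ/I = 56.26/7.348 = 7.656 rad/s².

α ≈ 7.66 rad/s²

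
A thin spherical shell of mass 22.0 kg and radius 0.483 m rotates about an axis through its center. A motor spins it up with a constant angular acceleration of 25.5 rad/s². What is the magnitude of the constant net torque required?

I = (2/3)MR² = (2/3)(22.0)(0.483)² = 3.422 kg·m².
τ = Iα = (3.422)(25.50) = 87.25 N·m.

τ ≈ 87.3 N·m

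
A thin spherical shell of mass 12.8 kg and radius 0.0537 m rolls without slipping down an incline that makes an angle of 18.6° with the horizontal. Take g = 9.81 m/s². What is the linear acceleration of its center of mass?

a ≈ 1.88 m/s²

Translation along the incline: Mg sinθ − f = Ma.
Rotation about the center: fR = Iα with I = (2/3)MR². No-slip gives a = αR, so f = (I/R²)a = (2/3)M a.
Substituting: Mg sinθ = (1 + 0.6667)Ma, so a = g sinθ/(1 + 0.6667) = (9.81) sin 18.6° / 1.667 = 1.877 m/s².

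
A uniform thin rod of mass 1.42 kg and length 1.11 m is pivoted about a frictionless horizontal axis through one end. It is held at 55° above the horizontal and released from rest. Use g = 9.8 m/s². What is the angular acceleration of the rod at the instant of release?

About the pivot, I = (1/3)ML² = (1/3)(1.42)(1.11)² = 0.5832 kg·m².
The weight acts at the center, a distance L/2 = 0.5550 m from the pivot; τ = Mg(L/2) cos 55° = 4.430 N·m.
α = τ/I = 4.430/0.5832 = 7.596 rad/s².

α ≈ 7.60 rad/s²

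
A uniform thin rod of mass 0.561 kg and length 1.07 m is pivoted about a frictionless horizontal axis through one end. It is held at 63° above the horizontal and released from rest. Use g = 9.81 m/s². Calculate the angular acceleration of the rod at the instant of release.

About the pivot, I = (1/3)ML² = (1/3)(0.561)(1.07)² = 0.2141 kg·m².
The weight acts at the center, a distance L/2 = 0.5350 m from the pivot; τ = Mg(L/2) cos 63° = 1.337 N·m.
α = τ/I = 1.337/0.2141 = 6.243 rad/s².
(Equivalently α = (3g/(2L)) cos 63° = 6.243 rad/s².)

α ≈ 6.24 rad/s²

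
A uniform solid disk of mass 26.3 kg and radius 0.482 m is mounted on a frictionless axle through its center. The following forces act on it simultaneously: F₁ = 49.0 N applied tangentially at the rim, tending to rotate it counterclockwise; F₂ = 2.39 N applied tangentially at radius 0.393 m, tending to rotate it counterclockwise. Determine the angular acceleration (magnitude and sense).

α ≈ 8.04 rad/s², counterclockwise

I = ½MR² = (1/2)(26.3)(0.482)² = 3.055 kg·m².
Taking counterclockwise as positive: τ₁ = +(49.0)(0.482) = +23.62 N·m; τ₂ = +(2.39)(0.393) = +0.9393 N·m.
Net torque τ = 24.56 N·m.
α = τ/I = 24.56/3.055 = 8.038 rad/s².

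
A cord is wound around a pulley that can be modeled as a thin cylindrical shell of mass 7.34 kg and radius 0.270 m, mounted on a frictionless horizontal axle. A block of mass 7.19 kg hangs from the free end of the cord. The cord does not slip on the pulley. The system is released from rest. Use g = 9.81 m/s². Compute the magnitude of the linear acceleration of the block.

I = MR² = (7.34)(0.270)² = 0.5351 kg·m².
Block: mg − T = ma. Pulley: TR = Iα. No-slip: a = αR, so T = (I/R²)a = 7.340·a.
Then mg = (m + 7.340)a, so a = (7.19)(9.81)/(7.19 + 7.340) = 4.854 m/s².

a ≈ 4.85 m/s²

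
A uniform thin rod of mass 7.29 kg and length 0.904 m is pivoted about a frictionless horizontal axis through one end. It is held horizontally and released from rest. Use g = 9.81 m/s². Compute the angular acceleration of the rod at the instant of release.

α ≈ 16.3 rad/s²

About the pivot, I = (1/3)ML² = (1/3)(7.29)(0.904)² = 1.986 kg·m².
The weight acts at the center, a distance L/2 = 0.4520 m from the pivot; τ = Mg(L/2) = 32.32 N·m.
α = τ/I = 32.32/1.986 = 16.28 rad/s².
(Equivalently α = (3g/(2L)) = 16.28 rad/s².)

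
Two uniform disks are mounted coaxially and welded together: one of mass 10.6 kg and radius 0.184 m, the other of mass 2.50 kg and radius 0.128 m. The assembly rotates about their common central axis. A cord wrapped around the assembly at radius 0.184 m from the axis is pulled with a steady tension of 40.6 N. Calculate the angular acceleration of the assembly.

I = ½M₁R₁² + ½M₂R₂² = ½(10.6)(0.184)² + ½(2.50)(0.128)² = 0.1999 kg·m².
τ = F r = (40.6)(0.184) = 7.470 N·m.
α = τ/I = 7.470/0.1999 = 37.37 rad/s².

α ≈ 37.4 rad/s²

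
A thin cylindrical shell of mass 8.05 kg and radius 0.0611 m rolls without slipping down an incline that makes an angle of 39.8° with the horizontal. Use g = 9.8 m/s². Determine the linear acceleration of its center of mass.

Translation along the incline: Mg sinθ − f = Ma.
Rotation about the center: fR = Iα with I = MR². No-slip gives a = αR, so f = (I/R²)a = M a.
Substituting: Mg sinθ = (1 + 1.000)Ma, so a = g sinθ/(1 + 1.000) = (9.8) sin 39.8° / 2.000 = 3.137 m/s².

a ≈ 3.14 m/s²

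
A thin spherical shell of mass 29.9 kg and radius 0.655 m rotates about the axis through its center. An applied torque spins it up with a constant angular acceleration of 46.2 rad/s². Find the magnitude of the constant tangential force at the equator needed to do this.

F ≈ 603 N

I = (2/3)MR² = (2/3)(29.9)(0.655)² = 8.552 kg·m².
The required torque is τ = Iα = (8.552)(46.20) = 395.1 N·m.
A tangential force at the equator gives τ = FR, so F = τ/R = 395.1/0.655 = 603.2 N.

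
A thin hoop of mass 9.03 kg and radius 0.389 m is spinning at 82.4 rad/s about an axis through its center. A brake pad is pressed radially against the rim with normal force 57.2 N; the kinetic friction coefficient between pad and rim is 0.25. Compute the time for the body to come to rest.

t ≈ 20.2 s

I = MR² = (9.03)(0.389)² = 1.366 kg·m².
Friction force f = μN = (0.25)(57.2) = 14.30 N at the rim; torque magnitude τ = fR = 5.563 N·m, opposing ω.
|α| = τ/I = 5.563/1.366 = 4.071 rad/s² (deceleration).
0 = ω₀ − |α|t ⇒ t = ω₀/|α| = 82.4/4.071 = 20.24 s.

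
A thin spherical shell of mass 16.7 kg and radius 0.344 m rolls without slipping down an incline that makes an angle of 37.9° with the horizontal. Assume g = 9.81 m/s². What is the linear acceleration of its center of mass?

a ≈ 3.62 m/s²

Translation along the incline: Mg sinθ − f = Ma.
Rotation about the center: fR = Iα with I = (2/3)MR². No-slip gives a = αR, so f = (I/R²)a = (2/3)M a.
Substituting: Mg sinθ = (1 + 0.6667)Ma, so a = g sinθ/(1 + 0.6667) = (9.81) sin 37.9° / 1.667 = 3.616 m/s².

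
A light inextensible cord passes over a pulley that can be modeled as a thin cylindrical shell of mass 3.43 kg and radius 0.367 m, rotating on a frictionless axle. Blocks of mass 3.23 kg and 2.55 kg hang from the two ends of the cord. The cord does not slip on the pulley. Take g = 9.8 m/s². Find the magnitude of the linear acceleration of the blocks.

I = MR² = (3.43)(0.367)² = 0.4620 kg·m².
Heavier block: m₁g − T₁ = m₁a. Lighter block: T₂ − m₂g = m₂a.
Pulley: (T₁ − T₂)R = Iα = I(a/R), so T₁ − T₂ = (I/R²)a = 1·M_p a = 3.430·a.
Adding the three: (m₁ − m₂)g = (m₁ + m₂ + 3.430)a, so a = (3.23 − 2.55)(9.8)/(3.23 + 2.55 + 3.430) = 0.7236 m/s².

a ≈ 0.724 m/s²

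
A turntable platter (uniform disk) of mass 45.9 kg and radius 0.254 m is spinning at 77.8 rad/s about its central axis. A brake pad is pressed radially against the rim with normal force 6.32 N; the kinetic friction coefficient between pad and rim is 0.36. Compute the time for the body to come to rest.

t ≈ 199 s

I = ½MR² = (1/2)(45.9)(0.254)² = 1.481 kg·m².
Friction force f = μN = (0.36)(6.32) = 2.275 N at the rim; torque magnitude τ = fR = 0.5779 N·m, opposing ω.
|α| = τ/I = 0.5779/1.481 = 0.3903 rad/s² (deceleration).
0 = ω₀ − |α|t ⇒ t = ω₀/|α| = 77.8/0.3903 = 199.3 s.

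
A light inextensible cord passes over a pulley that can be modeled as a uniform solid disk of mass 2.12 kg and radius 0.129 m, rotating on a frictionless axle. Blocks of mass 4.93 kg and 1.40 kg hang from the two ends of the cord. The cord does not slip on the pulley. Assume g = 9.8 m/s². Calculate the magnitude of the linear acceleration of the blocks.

I = ½MR² = (1/2)(2.12)(0.129)² = 0.01764 kg·m².
Heavier block: m₁g − T₁ = m₁a. Lighter block: T₂ − m₂g = m₂a.
Pulley: (T₁ − T₂)R = Iα = I(a/R), so T₁ − T₂ = (I/R²)a = (1/2)M_p a = 1.060·a.
Adding the three: (m₁ − m₂)g = (m₁ + m₂ + 1.060)a, so a = (4.93 − 1.40)(9.8)/(4.93 + 1.40 + 1.060) = 4.681 m/s².

a ≈ 4.68 m/s²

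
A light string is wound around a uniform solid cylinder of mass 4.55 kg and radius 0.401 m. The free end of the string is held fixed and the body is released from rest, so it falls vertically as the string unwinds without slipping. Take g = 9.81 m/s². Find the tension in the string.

T ≈ 14.9 N

Translation: Mg − T = Ma. Rotation about the center: TR = Iα with I = ½MR².
With a = αR: T = (I/R²)a = (1/2)M a, so Mg = (1 + 0.5000)Ma.
a = g/(1 + 0.5000) = 9.81/1.500 = 6.540 m/s².
T = 0.5000·M·a = (0.5000)(4.55)(6.540) = 14.88 N.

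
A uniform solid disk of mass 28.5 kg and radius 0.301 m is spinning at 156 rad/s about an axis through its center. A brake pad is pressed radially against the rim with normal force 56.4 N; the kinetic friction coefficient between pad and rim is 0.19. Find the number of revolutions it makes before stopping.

I = ½MR² = (1/2)(28.5)(0.301)² = 1.291 kg·m².
Friction force f = μN = (0.19)(56.4) = 10.72 N at the rim; torque magnitude τ = fR = 3.226 N·m, opposing ω.
|α| = τ/I = 3.226/1.291 = 2.498 rad/s² (deceleration).
ω² = ω₀² − 2|α|θ with ω = 0 ⇒ θ = ω₀²/(2|α|) = 4870 rad = 775.2 rev.

≈ 775 revolutions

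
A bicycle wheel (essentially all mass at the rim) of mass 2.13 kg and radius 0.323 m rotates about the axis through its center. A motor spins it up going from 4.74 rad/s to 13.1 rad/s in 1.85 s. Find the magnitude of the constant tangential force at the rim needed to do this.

F ≈ 3.11 N

I = MR² = (2.13)(0.323)² = 0.2222 kg·m².
α = Δω/Δt = (13.1 − 4.74)/1.85 = 4.519 rad/s².
The required torque is τ = Iα = (0.2222)(4.519) = 1.004 N·m.
A tangential force at the rim gives τ = FR, so F = τ/R = 1.004/0.323 = 3.109 N.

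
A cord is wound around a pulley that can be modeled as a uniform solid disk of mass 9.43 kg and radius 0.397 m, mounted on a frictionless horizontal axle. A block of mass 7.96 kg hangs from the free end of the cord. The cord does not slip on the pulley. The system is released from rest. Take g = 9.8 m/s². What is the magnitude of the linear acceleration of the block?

a ≈ 6.15 m/s²

I = ½MR² = (1/2)(9.43)(0.397)² = 0.7431 kg·m².
Block: mg − T = ma. Pulley: TR = Iα. No-slip: a = αR, so T = (I/R²)a = 4.715·a.
Then mg = (m + 4.715)a, so a = (7.96)(9.8)/(7.96 + 4.715) = 6.154 m/s².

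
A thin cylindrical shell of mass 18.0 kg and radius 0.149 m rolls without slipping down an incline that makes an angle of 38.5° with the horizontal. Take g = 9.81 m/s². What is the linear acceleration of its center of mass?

Translation along the incline: Mg sinθ − f = Ma.
Rotation about the center: fR = Iα with I = MR². No-slip gives a = αR, so f = (I/R²)a = M a.
Substituting: Mg sinθ = (1 + 1.000)Ma, so a = g sinθ/(1 + 1.000) = (9.81) sin 38.5° / 2.000 = 3.053 m/s².

a ≈ 3.05 m/s²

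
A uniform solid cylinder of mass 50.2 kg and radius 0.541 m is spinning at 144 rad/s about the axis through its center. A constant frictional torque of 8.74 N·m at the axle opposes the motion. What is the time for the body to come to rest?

t ≈ 121 s

I = ½MR² = (1/2)(50.2)(0.541)² = 7.346 kg·m².
The net torque has magnitude 8.74 N·m, opposing ω.
|α| = τ/I = 8.740/7.346 = 1.190 rad/s² (deceleration).
0 = ω₀ − |α|t ⇒ t = ω₀/|α| = 144/1.190 = 121.0 s.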